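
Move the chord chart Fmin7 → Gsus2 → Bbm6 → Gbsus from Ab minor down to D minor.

Bmin7 C#sus2 Em6 Csus

Ab minor down to D minor is a diminished fifth; each chord root moves by that interval while the quality stays the same.
Fmin7: root F down a diminished fifth → B, giving Bmin7.
Gsus2: root G down a diminished fifth → C#, giving C#sus2.
Bbm6: root Bb down a diminished fifth → E, giving Em6.
Gbsus: root Gb down a diminished fifth → C, giving Csus.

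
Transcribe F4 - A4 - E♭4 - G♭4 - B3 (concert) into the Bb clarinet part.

The Bb clarinet sounds a major second below written, so the written part must be a major second above concert — transpose each note up.
F4 → G4
A4 → B4
Eb4 → F4
Gb4 → Ab4
B3 → C#4

G4 B4 F4 Ab4 C#4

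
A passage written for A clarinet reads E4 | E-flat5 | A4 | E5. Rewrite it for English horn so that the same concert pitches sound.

G#4 G5 C#5 G#5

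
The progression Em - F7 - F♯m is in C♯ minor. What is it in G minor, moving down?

Bbm Cb7 Cm

C♯ minor down to G minor is an augmented fourth; each chord root moves by that interval while the quality stays the same.
Em: root E down an augmented fourth → Bb, giving Bbm.
F7: root F down an augmented fourth → Cb, giving Cb7.
F♯m: root F♯ down an augmented fourth → C, giving Cm.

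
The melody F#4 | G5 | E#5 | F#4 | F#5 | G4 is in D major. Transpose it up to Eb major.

G4 Ab5 F#5 G4 G5 Ab4

From D up to Eb is a minor second; apply that to each pitch.
F#4 gives G4
G5 gives Ab5
E#5 gives F#5
F#4 gives G4
F#5 gives G5
G4 gives Ab4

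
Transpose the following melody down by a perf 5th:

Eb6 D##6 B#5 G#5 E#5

Ab5 G##5 E#5 C#5 A#4

Eb6 gives Ab5
D##6 gives G##5
B#5 gives E#5
G#5 gives C#5
E#5 gives A#4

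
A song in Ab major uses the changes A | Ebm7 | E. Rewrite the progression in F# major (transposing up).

F## C#m7 C##

Ab major up to F# major is an augmented sixth; each chord root moves by that interval while the quality stays the same.
A: root A up an augmented sixth → F##, giving F##.
Ebm7: root Eb up an augmented sixth → C#, giving C#m7.
E: root E up an augmented sixth → C##, giving C##.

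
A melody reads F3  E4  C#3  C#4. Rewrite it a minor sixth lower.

A2 G#3 E#2 E#3

F3 → A2
E4 → G#3
C#3 → E#2
C#4 → E#3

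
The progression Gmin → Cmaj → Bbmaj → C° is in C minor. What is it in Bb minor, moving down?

C minor down to Bb minor is a major second; each chord root moves by that interval while the quality stays the same.
Gmin: root G down a major second → F, giving Fmin.
Cmaj: root C down a major second → Bb, giving Bbmaj.
Bbmaj: root Bb down a major second → Ab, giving Abmaj.
C°: root C down a major second → Bb, giving Bb°.

Fmin Bbmaj Abmaj Bb°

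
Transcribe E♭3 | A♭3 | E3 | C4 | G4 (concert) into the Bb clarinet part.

Written C4 sounds as Bb3 on the Bb clarinet, so concert pitches are written a major second up.
Eb3 -> F3
Ab3 -> Bb3
E3 -> F#3
C4 -> D4
G4 -> A4

F3 Bb3 F#3 D4 A4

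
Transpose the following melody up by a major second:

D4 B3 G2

E4 C#4 A2

D4 becomes E4
B3 becomes C#4
G2 becomes A2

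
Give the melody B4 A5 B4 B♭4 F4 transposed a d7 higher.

Ab5 Gb6 Ab5 Abb5 Ebb5

B4 to Ab5
A5 to Gb6
B4 to Ab5
Bb4 to Abb5
F4 to Ebb5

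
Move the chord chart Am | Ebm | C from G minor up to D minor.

Em Bbm G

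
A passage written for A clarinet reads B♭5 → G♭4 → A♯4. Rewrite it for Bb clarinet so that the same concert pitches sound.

A5 F4 G##4

First find concert pitch: the A clarinet sounds a minor third below written, so B♭5 G♭4 A♯4 sounds G5 Eb4 F##4.
Then write for Bb clarinet: it sounds a major second below written, so the part must be a major second above concert.
G5 → A5
Eb4 → F4
F##4 → G##4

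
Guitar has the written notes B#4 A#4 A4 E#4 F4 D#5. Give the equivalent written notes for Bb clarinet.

C##4 B#3 B3 F##3 G3 E#4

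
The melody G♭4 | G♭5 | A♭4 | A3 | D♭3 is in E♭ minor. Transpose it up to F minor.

Ab4 Ab5 Bb4 B3 Eb3

From E♭ up to F is a major second; apply that to each pitch.
Gb4 → Ab4
Gb5 → Ab5
Ab4 → Bb4
A3 → B3
Db3 → Eb3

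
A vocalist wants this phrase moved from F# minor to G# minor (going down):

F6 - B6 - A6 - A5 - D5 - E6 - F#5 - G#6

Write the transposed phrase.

G5 C#6 B5 B4 E4 F#5 G#4 A#5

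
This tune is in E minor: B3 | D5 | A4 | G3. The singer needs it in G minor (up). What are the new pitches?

E minor to G minor up is a minor third, so every note moves up by that interval.
B3 becomes D4
D5 becomes F5
A4 becomes C5
G3 becomes Bb3

D4 F5 C5 Bb3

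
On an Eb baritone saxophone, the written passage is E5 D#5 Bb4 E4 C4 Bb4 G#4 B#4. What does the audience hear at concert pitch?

G3 F#3 Db3 G2 Eb2 Db3 B2 D#3

Written C4 on the Eb baritone saxophone sounds as Eb2, a major thirteenth lower; apply that shift to every note.
E5 → G3
D#5 → F#3
Bb4 → Db3
E4 → G2
C4 → Eb2
Bb4 → Db3
G#4 → B2
B#4 → D#3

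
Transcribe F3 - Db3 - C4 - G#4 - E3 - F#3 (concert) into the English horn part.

C4 Ab3 G4 D#5 B3 C#4

Written C4 sounds as F3 on the English horn, so concert pitches are written a perfect fifth up.
F3 -> C4
Db3 -> Ab3
C4 -> G4
G#4 -> D#5
E3 -> B3
F#3 -> C#4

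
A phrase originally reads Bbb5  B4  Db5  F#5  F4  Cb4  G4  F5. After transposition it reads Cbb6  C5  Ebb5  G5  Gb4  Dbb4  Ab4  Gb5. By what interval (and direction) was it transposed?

Take the first pair: Bbb5 → Cbb6. B to C spans 2 letter names, so the interval is some kind of second.
Bbb5 to Cbb6 is 1 semitone, which makes it a minor second; the second version is higher, so the direction is up.
Checking another pair — F5 → Gb5 — gives the same interval.

up a minor second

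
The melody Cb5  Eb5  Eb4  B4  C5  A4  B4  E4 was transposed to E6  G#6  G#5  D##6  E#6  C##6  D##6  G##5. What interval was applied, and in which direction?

up an augmented tenth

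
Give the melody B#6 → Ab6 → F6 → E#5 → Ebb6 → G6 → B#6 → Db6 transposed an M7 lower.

B#6 becomes C#6
Ab6 becomes Bbb5
F6 becomes Gb5
E#5 becomes F#4
Ebb6 becomes Fbb5
G6 becomes Ab5
B#6 becomes C#6
Db6 becomes Ebb5

C#6 Bbb5 Gb5 F#4 Fbb5 Ab5 C#6 Ebb5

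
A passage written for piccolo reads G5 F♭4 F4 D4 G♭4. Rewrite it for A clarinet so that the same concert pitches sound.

First find concert pitch: the piccolo sounds a perfect octave above written, so G5 F♭4 F4 D4 G♭4 sounds G6 Fb5 F5 D5 Gb5.
Then write for A clarinet: it sounds a minor third below written, so the part must be a minor third above concert.
G6 → Bb6
Fb5 → Abb5
F5 → Ab5
D5 → F5
Gb5 → Bbb5

Bb6 Abb5 Ab5 F5 Bbb5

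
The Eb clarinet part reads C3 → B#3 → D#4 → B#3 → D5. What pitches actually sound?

Eb3 D#4 F#4 D#4 F5

Written C4 on the Eb clarinet sounds as Eb4, a minor third higher; apply that shift to every note.
C3 gives Eb3
B#3 gives D#4
D#4 gives F#4
B#3 gives D#4
D5 gives F5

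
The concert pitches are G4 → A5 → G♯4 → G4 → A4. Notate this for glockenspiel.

Written C4 sounds as C6 on the glockenspiel, so concert pitches are written a perfect fifteenth down.
G4 becomes G2
A5 becomes A3
G#4 becomes G#2
G4 becomes G2
A4 becomes A2

G2 A3 G#2 G2 A2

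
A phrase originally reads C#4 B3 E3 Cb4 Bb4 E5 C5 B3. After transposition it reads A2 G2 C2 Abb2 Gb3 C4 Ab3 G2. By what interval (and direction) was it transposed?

down a major tenth

From C#4 to A2 is 10 letter names — a tenth of some quality.
A2 to C#4 is 16 semitones, which makes it a major tenth; the second version is lower, so the direction is down.
Checking another pair — B3 → G2 — gives the same interval.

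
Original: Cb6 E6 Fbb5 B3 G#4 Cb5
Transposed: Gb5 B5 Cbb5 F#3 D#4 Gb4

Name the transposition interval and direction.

From Cb6 to Gb5 is 4 letter names — a fourth of some quality.
Gb5 to Cb6 is 5 semitones, which makes it a perfect fourth; the second version is lower, so the direction is down.
Checking another pair — Cb5 → Gb4 — gives the same interval.

down a perfect fourth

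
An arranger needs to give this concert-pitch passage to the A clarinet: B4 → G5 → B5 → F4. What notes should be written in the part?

D5 Bb5 D6 Ab4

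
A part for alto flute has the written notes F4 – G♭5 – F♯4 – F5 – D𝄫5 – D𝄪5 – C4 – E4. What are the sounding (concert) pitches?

C4 Db5 C#4 C5 Abb4 A##4 G3 B3

Written C4 on the alto flute sounds as G3, a perfect fourth lower; apply that shift to every note.
F4 becomes C4
Gb5 becomes Db5
F#4 becomes C#4
F5 becomes C5
Dbb5 becomes Abb4
D##5 becomes A##4
C4 becomes G3
E4 becomes B3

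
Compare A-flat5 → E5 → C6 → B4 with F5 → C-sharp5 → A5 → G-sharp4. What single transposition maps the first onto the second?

down a minor third

Take the first pair: Ab5 → F5. A to F spans 3 letter names, so the interval is some kind of third.
F5 to Ab5 is 3 semitones, which makes it a minor third; the second version is lower, so the direction is down.
Checking another pair — B4 → G#4 — gives the same interval.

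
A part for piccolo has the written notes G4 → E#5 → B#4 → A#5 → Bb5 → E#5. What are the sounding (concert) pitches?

G5 E#6 B#5 A#6 Bb6 E#6

The piccolo sounds a perfect octave above written, so transpose each written note up a perfect octave.
G4 gives G5
E#5 gives E#6
B#4 gives B#5
A#5 gives A#6
Bb5 gives Bb6
E#5 gives E#6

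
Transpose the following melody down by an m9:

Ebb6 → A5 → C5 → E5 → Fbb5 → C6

Ebb6 becomes Db5
A5 becomes G#4
C5 becomes B3
E5 becomes D#4
Fbb5 becomes Ebb4
C6 becomes B4

Db5 G#4 B3 D#4 Ebb4 B4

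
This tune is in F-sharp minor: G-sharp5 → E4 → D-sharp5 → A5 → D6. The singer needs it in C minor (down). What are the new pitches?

D5 Bb3 A4 Eb5 Ab5

From F-sharp down to C is an augmented fourth; apply that to each pitch.
G#5 gives D5
E4 gives Bb3
D#5 gives A4
A5 gives Eb5
D6 gives Ab5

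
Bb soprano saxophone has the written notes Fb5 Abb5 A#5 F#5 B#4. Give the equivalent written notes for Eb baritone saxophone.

Cb7 Ebb7 E#7 C#7 F##6

First find concert pitch: the Bb soprano saxophone sounds a major second below written, so Fb5 Abb5 A#5 F#5 B#4 sounds Ebb5 Gbb5 G#5 E5 A#4.
Then write for Eb baritone saxophone: it sounds a major thirteenth below written, so the part must be a major thirteenth above concert.
Ebb5 → Cb7
Gbb5 → Ebb7
G#5 → E#7
E5 → C#7
A#4 → F##6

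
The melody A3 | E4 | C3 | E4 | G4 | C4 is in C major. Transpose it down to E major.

C#3 G#3 E2 G#3 B3 E3

From C down to E is a minor sixth; apply that to each pitch.
A3 gives C#3
E4 gives G#3
C3 gives E2
E4 gives G#3
G4 gives B3
C4 gives E3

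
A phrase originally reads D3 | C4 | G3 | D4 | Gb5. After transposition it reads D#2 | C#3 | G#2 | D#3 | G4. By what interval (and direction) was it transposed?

down a diminished octave

Take the first pair: D3 → D#2. D to D spans 8 letter names, so the interval is some kind of octave.
D#2 to D3 is 11 semitones, which makes it a diminished octave; the second version is lower, so the direction is down.
Checking another pair — Gb5 → G4 — gives the same interval.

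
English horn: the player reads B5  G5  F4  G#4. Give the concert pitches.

E5 C5 Bb3 C#4

The English horn sounds a perfect fifth below written, so transpose each written note down a perfect fifth.
B5 becomes E5
G5 becomes C5
F4 becomes Bb3
G#4 becomes C#4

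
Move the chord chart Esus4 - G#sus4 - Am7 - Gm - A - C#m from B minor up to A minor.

Dsus4 F#sus4 Gm7 Fm G Bm

B minor up to A minor is a minor seventh; each chord root moves by that interval while the quality stays the same.
Esus4: root E up a minor seventh → D, giving Dsus4.
G#sus4: root G# up a minor seventh → F#, giving F#sus4.
Am7: root A up a minor seventh → G, giving Gm7.
Gm: root G up a minor seventh → F, giving Fm.
A: root A up a minor seventh → G, giving G.
C#m: root C# up a minor seventh → B, giving Bm.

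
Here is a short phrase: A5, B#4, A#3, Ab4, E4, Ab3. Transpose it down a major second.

A5: a second down reaches G, and 2 semitones makes it G5.
B#4 down a major second is A#4.
A major second down from A#3 gives G#3.
Ab4: a second down reaches G, and 2 semitones makes it Gb4.
E4 down a major second is D4.
Ab3: a second down reaches G, and 2 semitones makes it Gb3.

G5 A#4 G#3 Gb4 D4 Gb3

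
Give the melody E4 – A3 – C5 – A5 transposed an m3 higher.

G4 C4 Eb5 C6

E4 -> G4
A3 -> C4
C5 -> Eb5
A5 -> C6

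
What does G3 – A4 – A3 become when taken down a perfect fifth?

C3 D4 D3

G3 down a perfect fifth is C3.
A4 down a perfect fifth is D4.
A3: a fifth down reaches D, and 7 semitones makes it D3.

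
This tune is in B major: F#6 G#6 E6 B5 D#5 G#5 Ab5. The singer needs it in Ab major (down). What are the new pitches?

Eb6 F6 Db6 Ab5 C5 F5 Gbb5

From B down to Ab is an augmented second; apply that to each pitch.
F#6 gives Eb6
G#6 gives F6
E6 gives Db6
B5 gives Ab5
D#5 gives C5
G#5 gives F5
Ab5 gives Gbb5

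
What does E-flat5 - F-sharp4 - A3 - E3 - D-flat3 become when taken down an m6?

G4 A#3 C#3 G#2 F2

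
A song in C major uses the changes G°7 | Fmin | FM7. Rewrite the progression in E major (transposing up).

B°7 Amin AM7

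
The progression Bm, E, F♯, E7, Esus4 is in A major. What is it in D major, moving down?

Em A B A7 Asus4

A major down to D major is a perfect fifth; each chord root moves by that interval while the quality stays the same.
Bm: root B down a perfect fifth → E, giving Em.
E: root E down a perfect fifth → A, giving A.
F♯: root F♯ down a perfect fifth → B, giving B.
E7: root E down a perfect fifth → A, giving A7.
Esus4: root E down a perfect fifth → A, giving Asus4.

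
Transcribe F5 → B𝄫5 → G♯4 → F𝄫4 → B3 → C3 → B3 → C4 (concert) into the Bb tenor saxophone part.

G6 Cb7 A#5 Gbb5 C#5 D4 C#5 D5

The Bb tenor saxophone sounds a major ninth below written, so the written part must be a major ninth above concert — transpose each note up.
F5 to G6
Bbb5 to Cb7
G#4 to A#5
Fbb4 to Gbb5
B3 to C#5
C3 to D4
B3 to C#5
C4 to D5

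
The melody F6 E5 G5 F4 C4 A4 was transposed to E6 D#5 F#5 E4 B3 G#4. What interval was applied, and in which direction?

down a minor second

From F6 to E6 is 2 letter names — a second of some quality.
E6 to F6 is 1 semitone, which makes it a minor second; the second version is lower, so the direction is down.
Checking another pair — A4 → G#4 — gives the same interval.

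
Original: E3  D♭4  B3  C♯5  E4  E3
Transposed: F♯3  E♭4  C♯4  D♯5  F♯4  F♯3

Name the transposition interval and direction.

up a major second

Take the first pair: E3 → F#3. E to F spans 2 letter names, so the interval is some kind of second.
E3 to F#3 is 2 semitones, which makes it a major second; the second version is higher, so the direction is up.
Checking another pair — E3 → F#3 — gives the same interval.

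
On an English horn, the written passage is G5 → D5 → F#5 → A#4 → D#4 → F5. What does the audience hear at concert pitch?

C5 G4 B4 D#4 G#3 Bb4

Written C4 on the English horn sounds as F3, a perfect fifth lower; apply that shift to every note.
G5 -> C5
D5 -> G4
F#5 -> B4
A#4 -> D#4
D#4 -> G#3
F5 -> Bb4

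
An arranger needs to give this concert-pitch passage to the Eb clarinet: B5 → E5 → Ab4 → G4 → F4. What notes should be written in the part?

Written C4 sounds as Eb4 on the Eb clarinet, so concert pitches are written a minor third down.
B5 gives G#5
E5 gives C#5
Ab4 gives F4
G4 gives E4
F4 gives D4

G#5 C#5 F4 E4 D4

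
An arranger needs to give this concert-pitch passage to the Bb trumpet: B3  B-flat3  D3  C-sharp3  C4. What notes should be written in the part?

Written C4 sounds as Bb3 on the Bb trumpet, so concert pitches are written a major second up.
B3 to C#4
Bb3 to C4
D3 to E3
C#3 to D#3
C4 to D4

C#4 C4 E3 D#3 D4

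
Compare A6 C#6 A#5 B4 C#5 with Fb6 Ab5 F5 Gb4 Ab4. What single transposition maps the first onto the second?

From A6 to Fb6 is 3 letter names — a third of some quality.
Fb6 to A6 is 5 semitones, which makes it an augmented third; the second version is lower, so the direction is down.
Checking another pair — C#5 → Ab4 — gives the same interval.

down an augmented third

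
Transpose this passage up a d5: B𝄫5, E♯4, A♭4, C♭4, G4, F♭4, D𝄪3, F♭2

Fbb6 B4 Ebb5 Gbb4 Db5 Cbb5 A#3 Cbb3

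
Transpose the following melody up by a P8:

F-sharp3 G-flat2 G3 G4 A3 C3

F#4 Gb3 G4 G5 A4 C4

F#3 -> F#4
Gb2 -> Gb3
G3 -> G4
G4 -> G5
A3 -> A4
C3 -> C4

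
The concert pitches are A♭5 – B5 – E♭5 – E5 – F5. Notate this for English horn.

Eb6 F#6 Bb5 B5 C6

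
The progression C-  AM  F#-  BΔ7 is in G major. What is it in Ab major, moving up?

G major up to Ab major is a minor second; each chord root moves by that interval while the quality stays the same.
C-: root C up a minor second → Db, giving Db-.
AM: root A up a minor second → Bb, giving BbM.
F#-: root F# up a minor second → G, giving G-.
BΔ7: root B up a minor second → C, giving CΔ7.

Db- BbM G- CΔ7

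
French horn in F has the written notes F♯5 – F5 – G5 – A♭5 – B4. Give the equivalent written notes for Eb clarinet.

First find concert pitch: the French horn in F sounds a perfect fifth below written, so F♯5 F5 G5 A♭5 B4 sounds B4 Bb4 C5 Db5 E4.
Then write for Eb clarinet: it sounds a minor third above written, so the part must be a minor third below concert.
B4 → G#4
Bb4 → G4
C5 → A4
Db5 → Bb4
E4 → C#4

G#4 G4 A4 Bb4 C#4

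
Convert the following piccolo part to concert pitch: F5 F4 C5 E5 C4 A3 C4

F6 F5 C6 E6 C5 A4 C5

The piccolo sounds a perfect octave above written, so transpose each written note up a perfect octave.
F5 becomes F6
F4 becomes F5
C5 becomes C6
E5 becomes E6
C4 becomes C5
A3 becomes A4
C4 becomes C5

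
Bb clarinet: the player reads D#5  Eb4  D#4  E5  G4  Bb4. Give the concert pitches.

C#5 Db4 C#4 D5 F4 Ab4

Written C4 on the Bb clarinet sounds as Bb3, a major second lower; apply that shift to every note.
D#5 -> C#5
Eb4 -> Db4
D#4 -> C#4
E5 -> D5
G4 -> F4
Bb4 -> Ab4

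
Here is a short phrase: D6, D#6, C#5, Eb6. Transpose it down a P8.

D6 down a perfect octave is D5.
A perfect octave down from D#6 gives D#5.
C#5: an octave down reaches C, and 12 semitones makes it C#4.
A perfect octave down from Eb6 gives Eb5.

D5 D#5 C#4 Eb5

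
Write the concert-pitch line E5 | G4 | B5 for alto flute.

Written C4 sounds as G3 on the alto flute, so concert pitches are written a perfect fourth up.
E5 -> A5
G4 -> C5
B5 -> E6

A5 C5 E6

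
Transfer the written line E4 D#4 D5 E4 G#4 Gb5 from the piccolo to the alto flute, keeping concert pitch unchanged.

A5 G#5 G6 A5 C#6 Cb7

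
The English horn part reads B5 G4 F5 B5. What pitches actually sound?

The English horn sounds a perfect fifth below written, so transpose each written note down a perfect fifth.
B5 to E5
G4 to C4
F5 to Bb4
B5 to E5

E5 C4 Bb4 E5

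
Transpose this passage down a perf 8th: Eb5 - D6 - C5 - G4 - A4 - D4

Eb5 -> Eb4
D6 -> D5
C5 -> C4
G4 -> G3
A4 -> A3
D4 -> D3

Eb4 D5 C4 G3 A3 D3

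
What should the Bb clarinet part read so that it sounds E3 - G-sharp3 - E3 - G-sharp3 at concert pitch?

Written C4 sounds as Bb3 on the Bb clarinet, so concert pitches are written a major second up.
E3 → F#3
G#3 → A#3
E3 → F#3
G#3 → A#3

F#3 A#3 F#3 A#3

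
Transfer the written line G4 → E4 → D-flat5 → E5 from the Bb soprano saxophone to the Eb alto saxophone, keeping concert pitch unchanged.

D5 B4 Ab5 B5

First find concert pitch: the Bb soprano saxophone sounds a major second below written, so G4 E4 D-flat5 E5 sounds F4 D4 Cb5 D5.
Then write for Eb alto saxophone: it sounds a major sixth below written, so the part must be a major sixth above concert.
F4 → D5
D4 → B4
Cb5 → Ab5
D5 → B5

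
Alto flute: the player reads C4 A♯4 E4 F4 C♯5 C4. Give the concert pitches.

The alto flute sounds a perfect fourth below written, so transpose each written note down a perfect fourth.
C4 → G3
A#4 → E#4
E4 → B3
F4 → C4
C#5 → G#4
C4 → G3

G3 E#4 B3 C4 G#4 G3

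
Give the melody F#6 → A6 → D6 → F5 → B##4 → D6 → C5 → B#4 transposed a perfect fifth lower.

F#6: a fifth down reaches B, and 7 semitones makes it B5.
A6: a fifth down reaches D, and 7 semitones makes it D6.
D6 down a perfect fifth is G5.
F5: a fifth down reaches B, and 7 semitones makes it Bb4.
B##4: a fifth down reaches E, and 7 semitones makes it E##4.
A perfect fifth down from D6 gives G5.
C5: a fifth down reaches F, and 7 semitones makes it F4.
B#4: a fifth down reaches E, and 7 semitones makes it E#4.

B5 D6 G5 Bb4 E##4 G5 F4 E#4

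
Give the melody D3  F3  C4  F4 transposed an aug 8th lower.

Db2 Fb2 Cb3 Fb3

D3: an octave down reaches D, and 13 semitones makes it Db2.
F3 down an augmented octave is Fb2.
An augmented octave down from C4 gives Cb3.
F4 down an augmented octave is Fb3.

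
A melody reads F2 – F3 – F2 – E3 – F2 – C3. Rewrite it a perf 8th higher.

F2 → F3
F3 → F4
F2 → F3
E3 → E4
F2 → F3
C3 → C4

F3 F4 F3 E4 F3 C4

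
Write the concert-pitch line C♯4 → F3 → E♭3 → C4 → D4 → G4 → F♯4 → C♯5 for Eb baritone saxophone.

The Eb baritone saxophone sounds a major thirteenth below written, so the written part must be a major thirteenth above concert — transpose each note up.
C#4 gives A#5
F3 gives D5
Eb3 gives C5
C4 gives A5
D4 gives B5
G4 gives E6
F#4 gives D#6
C#5 gives A#6

A#5 D5 C5 A5 B5 E6 D#6 A#6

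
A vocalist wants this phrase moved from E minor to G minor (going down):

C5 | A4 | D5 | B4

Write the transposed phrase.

Eb4 C4 F4 D4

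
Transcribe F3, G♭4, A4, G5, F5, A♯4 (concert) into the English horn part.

The English horn sounds a perfect fifth below written, so the written part must be a perfect fifth above concert — transpose each note up.
F3 becomes C4
Gb4 becomes Db5
A4 becomes E5
G5 becomes D6
F5 becomes C6
A#4 becomes E#5

C4 Db5 E5 D6 C6 E#5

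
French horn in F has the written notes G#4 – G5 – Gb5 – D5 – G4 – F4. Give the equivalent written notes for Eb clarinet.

A#3 A4 Ab4 E4 A3 G3

First find concert pitch: the French horn in F sounds a perfect fifth below written, so G#4 G5 Gb5 D5 G4 F4 sounds C#4 C5 Cb5 G4 C4 Bb3.
Then write for Eb clarinet: it sounds a minor third above written, so the part must be a minor third below concert.
C#4 → A#3
C5 → A4
Cb5 → Ab4
G4 → E4
C4 → A3
Bb3 → G3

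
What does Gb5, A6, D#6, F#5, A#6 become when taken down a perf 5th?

Gb5 -> Cb5
A6 -> D6
D#6 -> G#5
F#5 -> B4
A#6 -> D#6

Cb5 D6 G#5 B4 D#6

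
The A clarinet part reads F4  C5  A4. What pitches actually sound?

D4 A4 F#4

Written C4 on the A clarinet sounds as A3, a minor third lower; apply that shift to every note.
F4 → D4
C5 → A4
A4 → F#4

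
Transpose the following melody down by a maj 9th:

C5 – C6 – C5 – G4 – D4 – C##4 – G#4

Bb3 Bb4 Bb3 F3 C3 B#2 F#3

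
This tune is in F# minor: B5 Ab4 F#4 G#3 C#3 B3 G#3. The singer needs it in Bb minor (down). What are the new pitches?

Eb5 Dbb4 Bb3 C3 F2 Eb3 C3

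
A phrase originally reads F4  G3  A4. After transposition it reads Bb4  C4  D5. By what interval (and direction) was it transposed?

up a perfect fourth

From F4 to Bb4 is 4 letter names — a fourth of some quality.
F4 to Bb4 is 5 semitones, which makes it a perfect fourth; the second version is higher, so the direction is up.
Checking another pair — A4 → D5 — gives the same interval.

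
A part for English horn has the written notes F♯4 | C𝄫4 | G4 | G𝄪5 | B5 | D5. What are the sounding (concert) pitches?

B3 Fbb3 C4 C##5 E5 G4

The English horn sounds a perfect fifth below written, so transpose each written note down a perfect fifth.
F#4 → B3
Cbb4 → Fbb3
G4 → C4
G##5 → C##5
B5 → E5
D5 → G4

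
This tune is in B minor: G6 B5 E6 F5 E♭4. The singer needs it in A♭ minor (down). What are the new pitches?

Fb6 Ab5 Db6 Ebb5 Dbb4

B minor to A♭ minor down is an augmented second, so every note moves down by that interval.
G6 → Fb6
B5 → Ab5
E6 → Db6
F5 → Ebb5
Eb4 → Dbb4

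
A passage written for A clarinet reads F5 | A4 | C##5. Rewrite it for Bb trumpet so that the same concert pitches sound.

E5 G#4 B##4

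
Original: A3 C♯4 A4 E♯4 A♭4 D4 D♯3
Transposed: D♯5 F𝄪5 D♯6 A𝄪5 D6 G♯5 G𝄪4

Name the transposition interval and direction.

up an augmented eleventh

From A3 to D#5 is 11 letter names — an eleventh of some quality.
A3 to D#5 is 18 semitones, which makes it an augmented eleventh; the second version is higher, so the direction is up.
Checking another pair — D#3 → G##4 — gives the same interval.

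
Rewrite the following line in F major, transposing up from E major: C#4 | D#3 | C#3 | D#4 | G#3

D4 E3 D3 E4 A3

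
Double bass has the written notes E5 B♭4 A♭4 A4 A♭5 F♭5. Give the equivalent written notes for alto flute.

A4 Eb4 Db4 D4 Db5 Bbb4

First find concert pitch: the double bass sounds a perfect octave below written, so E5 B♭4 A♭4 A4 A♭5 F♭5 sounds E4 Bb3 Ab3 A3 Ab4 Fb4.
Then write for alto flute: it sounds a perfect fourth below written, so the part must be a perfect fourth above concert.
E4 → A4
Bb3 → Eb4
Ab3 → Db4
A3 → D4
Ab4 → Db5
Fb4 → Bbb4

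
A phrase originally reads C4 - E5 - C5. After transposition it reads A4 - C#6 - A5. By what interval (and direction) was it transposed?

From C4 to A4 is 6 letter names — a sixth of some quality.
C4 to A4 is 9 semitones, which makes it a major sixth; the second version is higher, so the direction is up.
Checking another pair — C5 → A5 — gives the same interval.

up a major sixth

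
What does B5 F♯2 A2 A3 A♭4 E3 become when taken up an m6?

B5 becomes G6
F#2 becomes D3
A2 becomes F3
A3 becomes F4
Ab4 becomes Fb5
E3 becomes C4

G6 D3 F3 F4 Fb5 C4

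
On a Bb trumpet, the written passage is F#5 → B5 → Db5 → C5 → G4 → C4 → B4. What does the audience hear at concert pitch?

Written C4 on the Bb trumpet sounds as Bb3, a major second lower; apply that shift to every note.
F#5 -> E5
B5 -> A5
Db5 -> Cb5
C5 -> Bb4
G4 -> F4
C4 -> Bb3
B4 -> A4

E5 A5 Cb5 Bb4 F4 Bb3 A4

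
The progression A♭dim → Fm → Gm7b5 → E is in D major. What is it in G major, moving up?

Dbdim Bbm Cm7b5 A

D major up to G major is a perfect fourth; each chord root moves by that interval while the quality stays the same.
A♭dim: root A♭ up a perfect fourth → Db, giving Dbdim.
Fm: root F up a perfect fourth → Bb, giving Bbm.
Gm7b5: root G up a perfect fourth → C, giving Cm7b5.
E: root E up a perfect fourth → A, giving A.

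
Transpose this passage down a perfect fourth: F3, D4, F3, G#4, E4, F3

F3 becomes C3
D4 becomes A3
F3 becomes C3
G#4 becomes D#4
E4 becomes B3
F3 becomes C3

C3 A3 C3 D#4 B3 C3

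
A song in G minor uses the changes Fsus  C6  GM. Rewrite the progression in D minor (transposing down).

G minor down to D minor is a perfect fourth; each chord root moves by that interval while the quality stays the same.
Fsus: root F down a perfect fourth → C, giving Csus.
C6: root C down a perfect fourth → G, giving G6.
GM: root G down a perfect fourth → D, giving DM.

Csus G6 DM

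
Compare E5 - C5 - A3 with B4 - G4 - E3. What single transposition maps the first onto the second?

down a perfect fourth

Take the first pair: E5 → B4. E to B spans 4 letter names, so the interval is some kind of fourth.
B4 to E5 is 5 semitones, which makes it a perfect fourth; the second version is lower, so the direction is down.
Checking another pair — A3 → E3 — gives the same interval.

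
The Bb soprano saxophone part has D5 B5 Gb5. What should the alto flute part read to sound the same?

First find concert pitch: the Bb soprano saxophone sounds a major second below written, so D5 B5 Gb5 sounds C5 A5 Fb5.
Then write for alto flute: it sounds a perfect fourth below written, so the part must be a perfect fourth above concert.
C5 → F5
A5 → D6
Fb5 → Bbb5

F5 D6 Bbb5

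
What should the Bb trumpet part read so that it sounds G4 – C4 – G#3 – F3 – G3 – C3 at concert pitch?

The Bb trumpet sounds a major second below written, so the written part must be a major second above concert — transpose each note up.
G4 gives A4
C4 gives D4
G#3 gives A#3
F3 gives G3
G3 gives A3
C3 gives D3

A4 D4 A#3 G3 A3 D3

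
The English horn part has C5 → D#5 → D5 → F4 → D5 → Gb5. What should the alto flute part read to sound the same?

Bb4 C#5 C5 Eb4 C5 Fb5

First find concert pitch: the English horn sounds a perfect fifth below written, so C5 D#5 D5 F4 D5 Gb5 sounds F4 G#4 G4 Bb3 G4 Cb5.
Then write for alto flute: it sounds a perfect fourth below written, so the part must be a perfect fourth above concert.
F4 → Bb4
G#4 → C#5
G4 → C5
Bb3 → Eb4
G4 → C5
Cb5 → Fb5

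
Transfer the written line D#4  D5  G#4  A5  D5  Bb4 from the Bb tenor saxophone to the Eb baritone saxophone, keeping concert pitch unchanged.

A#4 A5 D#5 E6 A5 F5

First find concert pitch: the Bb tenor saxophone sounds a major ninth below written, so D#4 D5 G#4 A5 D5 Bb4 sounds C#3 C4 F#3 G4 C4 Ab3.
Then write for Eb baritone saxophone: it sounds a major thirteenth below written, so the part must be a major thirteenth above concert.
C#3 → A#4
C4 → A5
F#3 → D#5
G4 → E6
C4 → A5
Ab3 → F5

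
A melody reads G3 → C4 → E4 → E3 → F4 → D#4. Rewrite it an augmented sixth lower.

Bbb2 Ebb3 Gb3 Gb2 Abb3 F3

An augmented sixth down from G3 gives Bbb2.
C4 down an augmented sixth is Ebb3.
E4: a sixth down reaches G, and 10 semitones makes it Gb3.
An augmented sixth down from E3 gives Gb2.
An augmented sixth down from F4 gives Abb3.
An augmented sixth down from D#4 gives F3.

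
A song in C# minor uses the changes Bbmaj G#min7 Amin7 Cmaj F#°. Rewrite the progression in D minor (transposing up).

Cbmaj Amin7 Bbmin7 Dbmaj G°

C# minor up to D minor is a minor second; each chord root moves by that interval while the quality stays the same.
Bbmaj: root Bb up a minor second → Cb, giving Cbmaj.
G#min7: root G# up a minor second → A, giving Amin7.
Amin7: root A up a minor second → Bb, giving Bbmin7.
Cmaj: root C up a minor second → Db, giving Dbmaj.
F#°: root F# up a minor second → G, giving G°.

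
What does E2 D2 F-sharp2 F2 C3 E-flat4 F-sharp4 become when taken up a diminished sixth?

E2 -> Cb3
D2 -> Bbb2
F#2 -> Db3
F2 -> Dbb3
C3 -> Abb3
Eb4 -> Cbb5
F#4 -> Db5

Cb3 Bbb2 Db3 Dbb3 Abb3 Cbb5 Db5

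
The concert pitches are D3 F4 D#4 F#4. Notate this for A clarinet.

F3 Ab4 F#4 A4

The A clarinet sounds a minor third below written, so the written part must be a minor third above concert — transpose each note up.
D3 becomes F3
F4 becomes Ab4
D#4 becomes F#4
F#4 becomes A4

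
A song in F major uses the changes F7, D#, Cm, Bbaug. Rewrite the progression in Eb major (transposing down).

Eb7 C# Bbm Abaug

F major down to Eb major is a major second; each chord root moves by that interval while the quality stays the same.
F7: root F down a major second → Eb, giving Eb7.
D#: root D# down a major second → C#, giving C#.
Cm: root C down a major second → Bb, giving Bbm.
Bbaug: root Bb down a major second → Ab, giving Abaug.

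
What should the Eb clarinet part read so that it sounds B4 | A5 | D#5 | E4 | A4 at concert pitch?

G#4 F#5 B#4 C#4 F#4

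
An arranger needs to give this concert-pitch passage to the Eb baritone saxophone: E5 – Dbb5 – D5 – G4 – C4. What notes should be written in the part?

Written C4 sounds as Eb2 on the Eb baritone saxophone, so concert pitches are written a major thirteenth up.
E5 to C#7
Dbb5 to Bbb6
D5 to B6
G4 to E6
C4 to A5

C#7 Bbb6 B6 E6 A5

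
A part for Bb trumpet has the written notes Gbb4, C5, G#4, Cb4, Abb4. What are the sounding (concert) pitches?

Written C4 on the Bb trumpet sounds as Bb3, a major second lower; apply that shift to every note.
Gbb4 -> Fbb4
C5 -> Bb4
G#4 -> F#4
Cb4 -> Bbb3
Abb4 -> Gbb4

Fbb4 Bb4 F#4 Bbb3 Gbb4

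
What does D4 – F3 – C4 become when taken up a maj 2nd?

D4 up a major second is E4.
A major second up from F3 gives G3.
C4: a second up reaches D, and 2 semitones makes it D4.

E4 G3 D4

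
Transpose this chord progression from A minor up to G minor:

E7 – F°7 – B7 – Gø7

D7 Eb°7 A7 Fø7

A minor up to G minor is a minor seventh; each chord root moves by that interval while the quality stays the same.
E7: root E up a minor seventh → D, giving D7.
F°7: root F up a minor seventh → Eb, giving Eb°7.
B7: root B up a minor seventh → A, giving A7.
Gø7: root G up a minor seventh → F, giving Fø7.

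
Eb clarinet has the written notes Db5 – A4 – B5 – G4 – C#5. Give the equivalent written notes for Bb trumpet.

Gb5 D5 E6 C5 F#5

First find concert pitch: the Eb clarinet sounds a minor third above written, so Db5 A4 B5 G4 C#5 sounds Fb5 C5 D6 Bb4 E5.
Then write for Bb trumpet: it sounds a major second below written, so the part must be a major second above concert.
Fb5 → Gb5
C5 → D5
D6 → E6
Bb4 → C5
E5 → F#5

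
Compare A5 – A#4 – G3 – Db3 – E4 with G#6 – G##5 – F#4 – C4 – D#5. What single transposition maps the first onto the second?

Take the first pair: A5 → G#6. A to G spans 7 letter names, so the interval is some kind of seventh.
A5 to G#6 is 11 semitones, which makes it a major seventh; the second version is higher, so the direction is up.
Checking another pair — E4 → D#5 — gives the same interval.

up a major seventh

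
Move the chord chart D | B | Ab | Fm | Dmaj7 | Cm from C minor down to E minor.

C minor down to E minor is a minor sixth; each chord root moves by that interval while the quality stays the same.
D: root D down a minor sixth → F#, giving F#.
B: root B down a minor sixth → D#, giving D#.
Ab: root Ab down a minor sixth → C, giving C.
Fm: root F down a minor sixth → A, giving Am.
Dmaj7: root D down a minor sixth → F#, giving F#maj7.
Cm: root C down a minor sixth → E, giving Em.

F# D# C Am F#maj7 Em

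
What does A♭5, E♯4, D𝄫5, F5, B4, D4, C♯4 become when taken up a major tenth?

Ab5: a tenth up reaches C, and 16 semitones makes it C7.
A major tenth up from E#4 gives G##5.
A major tenth up from Dbb5 gives Fb6.
F5: a tenth up reaches A, and 16 semitones makes it A6.
A major tenth up from B4 gives D#6.
D4 up a major tenth is F#5.
C#4 up a major tenth is E#5.

C7 G##5 Fb6 A6 D#6 F#5 E#5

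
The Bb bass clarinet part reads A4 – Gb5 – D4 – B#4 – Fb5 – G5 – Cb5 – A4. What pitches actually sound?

G3 Fb4 C3 A#3 Ebb4 F4 Bbb3 G3

Written C4 on the Bb bass clarinet sounds as Bb2, a major ninth lower; apply that shift to every note.
A4 becomes G3
Gb5 becomes Fb4
D4 becomes C3
B#4 becomes A#3
Fb5 becomes Ebb4
G5 becomes F4
Cb5 becomes Bbb3
A4 becomes G3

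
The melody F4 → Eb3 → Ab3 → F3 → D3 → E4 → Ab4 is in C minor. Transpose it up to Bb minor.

Eb5 Db4 Gb4 Eb4 C4 D5 Gb5

From C up to Bb is a minor seventh; apply that to each pitch.
F4 gives Eb5
Eb3 gives Db4
Ab3 gives Gb4
F3 gives Eb4
D3 gives C4
E4 gives D5
Ab4 gives Gb5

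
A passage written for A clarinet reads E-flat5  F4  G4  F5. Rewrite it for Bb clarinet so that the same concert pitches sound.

D5 E4 F#4 E5

First find concert pitch: the A clarinet sounds a minor third below written, so E-flat5 F4 G4 F5 sounds C5 D4 E4 D5.
Then write for Bb clarinet: it sounds a major second below written, so the part must be a major second above concert.
C5 → D5
D4 → E4
E4 → F#4
D5 → E5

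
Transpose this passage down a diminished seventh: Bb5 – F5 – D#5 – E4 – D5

C#5 G#4 E##4 F##3 E#4

Bb5 -> C#5
F5 -> G#4
D#5 -> E##4
E4 -> F##3
D5 -> E#4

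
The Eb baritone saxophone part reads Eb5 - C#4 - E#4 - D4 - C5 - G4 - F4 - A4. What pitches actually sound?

Written C4 on the Eb baritone saxophone sounds as Eb2, a major thirteenth lower; apply that shift to every note.
Eb5 becomes Gb3
C#4 becomes E2
E#4 becomes G#2
D4 becomes F2
C5 becomes Eb3
G4 becomes Bb2
F4 becomes Ab2
A4 becomes C3

Gb3 E2 G#2 F2 Eb3 Bb2 Ab2 C3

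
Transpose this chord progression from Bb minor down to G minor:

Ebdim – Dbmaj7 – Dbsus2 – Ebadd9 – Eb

Cdim Bbmaj7 Bbsus2 Cadd9 C

Bb minor down to G minor is a minor third; each chord root moves by that interval while the quality stays the same.
Ebdim: root Eb down a minor third → C, giving Cdim.
Dbmaj7: root Db down a minor third → Bb, giving Bbmaj7.
Dbsus2: root Db down a minor third → Bb, giving Bbsus2.
Ebadd9: root Eb down a minor third → C, giving Cadd9.
Eb: root Eb down a minor third → C, giving C.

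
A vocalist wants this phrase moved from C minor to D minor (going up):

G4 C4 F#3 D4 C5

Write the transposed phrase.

A4 D4 G#3 E4 D5

C minor to D minor up is a major second, so every note moves up by that interval.
G4 gives A4
C4 gives D4
F#3 gives G#3
D4 gives E4
C5 gives D5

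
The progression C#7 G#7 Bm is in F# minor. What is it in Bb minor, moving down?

F7 C7 Ebm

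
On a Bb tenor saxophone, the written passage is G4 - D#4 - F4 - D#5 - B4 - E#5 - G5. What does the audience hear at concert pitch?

F3 C#3 Eb3 C#4 A3 D#4 F4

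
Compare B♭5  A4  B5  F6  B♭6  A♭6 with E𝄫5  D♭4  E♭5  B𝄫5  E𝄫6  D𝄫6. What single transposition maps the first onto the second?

Take the first pair: Bb5 → Ebb5. B to E spans 5 letter names, so the interval is some kind of fifth.
Ebb5 to Bb5 is 8 semitones, which makes it an augmented fifth; the second version is lower, so the direction is down.
Checking another pair — Ab6 → Dbb6 — gives the same interval.

down an augmented fifth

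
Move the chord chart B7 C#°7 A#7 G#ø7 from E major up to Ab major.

E major up to Ab major is a diminished fourth; each chord root moves by that interval while the quality stays the same.
B7: root B up a diminished fourth → Eb, giving Eb7.
C#°7: root C# up a diminished fourth → F, giving F°7.
A#7: root A# up a diminished fourth → D, giving D7.
G#ø7: root G# up a diminished fourth → C, giving Cø7.

Eb7 F°7 D7 Cø7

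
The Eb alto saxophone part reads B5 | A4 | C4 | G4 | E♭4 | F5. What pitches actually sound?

D5 C4 Eb3 Bb3 Gb3 Ab4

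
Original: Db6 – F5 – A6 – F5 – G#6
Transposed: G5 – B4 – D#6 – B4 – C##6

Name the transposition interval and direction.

Take the first pair: Db6 → G5. D to G spans 5 letter names, so the interval is some kind of fifth.
G5 to Db6 is 6 semitones, which makes it a diminished fifth; the second version is lower, so the direction is down.
Checking another pair — G#6 → C##6 — gives the same interval.

down a diminished fifth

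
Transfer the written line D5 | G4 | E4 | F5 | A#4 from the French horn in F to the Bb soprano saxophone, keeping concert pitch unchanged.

First find concert pitch: the French horn in F sounds a perfect fifth below written, so D5 G4 E4 F5 A#4 sounds G4 C4 A3 Bb4 D#4.
Then write for Bb soprano saxophone: it sounds a major second below written, so the part must be a major second above concert.
G4 → A4
C4 → D4
A3 → B3
Bb4 → C5
D#4 → E#4

A4 D4 B3 C5 E#4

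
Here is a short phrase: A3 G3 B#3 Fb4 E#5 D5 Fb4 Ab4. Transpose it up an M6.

F#4 E4 G##4 Db5 C##6 B5 Db5 F5

A3 → F#4
G3 → E4
B#3 → G##4
Fb4 → Db5
E#5 → C##6
D5 → B5
Fb4 → Db5
Ab4 → F5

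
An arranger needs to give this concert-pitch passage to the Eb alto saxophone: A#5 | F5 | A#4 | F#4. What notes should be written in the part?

F##6 D6 F##5 D#5

The Eb alto saxophone sounds a major sixth below written, so the written part must be a major sixth above concert — transpose each note up.
A#5 to F##6
F5 to D6
A#4 to F##5
F#4 to D#5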